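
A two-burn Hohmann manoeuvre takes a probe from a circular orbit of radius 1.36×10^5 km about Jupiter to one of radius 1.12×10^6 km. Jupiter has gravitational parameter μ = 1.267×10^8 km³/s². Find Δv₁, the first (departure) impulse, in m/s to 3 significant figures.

Δv₁ = 10200 m/s

Transfer-ellipse semi-major axis a_t = (r₁ + r₂)/2 = (1.360×10^5 + 1.120×10^6)/2 = 6.280×10^5 km.
On the circular orbit at r = 1.360×10^5 km, v_c = √(μ/r) = 30.52 km/s.
Vis-viva on the transfer ellipse at r = 1.360×10^5 km gives v_t = √[μ(2/r − 1/a_t)] = 40.76 km/s.
Δv₁ = |v_t − v_c| = |40.76 − 30.52| = 10.24 km/s.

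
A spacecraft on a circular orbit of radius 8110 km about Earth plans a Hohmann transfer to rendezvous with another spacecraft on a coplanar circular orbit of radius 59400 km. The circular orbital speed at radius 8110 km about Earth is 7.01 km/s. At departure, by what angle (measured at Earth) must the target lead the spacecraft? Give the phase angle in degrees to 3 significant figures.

φ = 103°

From the circular-orbit relation v² = μ/r at r = 8110 km: μ = v²r = (7.01)² × 8110 = 3.98526×10^5 km³/s².
The Hohmann ellipse has a_t = (r₁ + r₂)/2 = 33755 km.
The half-period of the transfer ellipse is t = π√(a_t³/μ) = 30860 s.
Target angular speed ω₂ = √(μ/r₂³) = 4.361×10^-5 rad/s.
Angle swept by the target during transfer: ω₂·t = 1.3458 rad = 77.11°.
The spacecraft traverses 180° on the transfer ellipse, so the target must lead by 180° − 77.11° = 103°.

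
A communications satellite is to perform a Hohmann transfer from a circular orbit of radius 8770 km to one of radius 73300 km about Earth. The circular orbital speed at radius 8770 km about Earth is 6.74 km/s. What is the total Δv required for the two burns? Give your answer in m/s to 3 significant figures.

From the circular-orbit relation v² = μ/r at r = 8770 km: μ = v²r = (6.74)² × 8770 = 3.98400×10^5 km³/s².
Transfer-ellipse semi-major axis a_t = (r₁ + r₂)/2 = (8770 + 73300)/2 = 41035 km.
At r₁ the circular-orbit speed is v₁ = √(μ/r₁) = 6.740 km/s.
On the transfer ellipse at r₁, vis-viva gives v_p = √[μ(2/r₁ − 1/a_t)] = 9.008 km/s.
First burn Δv₁ = |v_p − v₁| = 2.268 km/s.
Circular speed at r₂: v₂ = √(μ/r₂) = 2.3314 km/s.
Transfer-orbit speed at r₂: v_a = √[μ(2/r₂ − 1/a_t)] = 1.0778 km/s.
Second burn Δv₂ = |v₂ − v_a| = 1.254 km/s.
Δv = Δv₁ + Δv₂ = 2.268 + 1.254 = 3.522 km/s.

Δv = 3520 m/s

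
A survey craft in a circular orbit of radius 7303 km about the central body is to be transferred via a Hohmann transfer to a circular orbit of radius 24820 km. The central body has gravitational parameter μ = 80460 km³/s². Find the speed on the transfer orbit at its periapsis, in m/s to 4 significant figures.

v = 4126 m/s

Semi-major axis of the transfer orbit: a_t = (7303 + 24820)/2 = 16061.5 km.
At periapsis, r = 7303 km.
From the vis-viva equation, v = √[μ(2/r − 1/a_t)] = 4.126 km/s.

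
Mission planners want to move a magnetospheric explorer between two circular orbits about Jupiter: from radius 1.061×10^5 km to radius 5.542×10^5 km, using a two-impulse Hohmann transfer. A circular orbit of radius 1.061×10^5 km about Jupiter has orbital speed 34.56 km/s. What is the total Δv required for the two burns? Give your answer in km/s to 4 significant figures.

Δv = 16.77 km/s

From the circular-orbit relation v² = μ/r at r = 1.061×10^5 km: μ = v²r = (34.56)² × 1.061×10^5 = 1.26725×10^8 km³/s².
The Hohmann ellipse has a_t = (r₁ + r₂)/2 = 3.3015×10^5 km.
At r₁ the circular-orbit speed is v₁ = √(μ/r₁) = 34.56 km/s.
Transfer-orbit speed at r₁ (v² = μ(2/r − 1/a)): v_p = √[μ(2/r₁ − 1/a_t)] = 44.78 km/s.
First burn Δv₁ = |v_p − v₁| = 10.22 km/s.
At r₂, v₂ = √(μ/r₂) = 15.1216 km/s.
Transfer-orbit speed at r₂: v_a = √[μ(2/r₂ − 1/a_t)] = 8.57236 km/s.
Second burn Δv₂ = |v₂ − v_a| = 6.549 km/s.
Δv = Δv₁ + Δv₂ = 10.22 + 6.549 = 16.77 km/s.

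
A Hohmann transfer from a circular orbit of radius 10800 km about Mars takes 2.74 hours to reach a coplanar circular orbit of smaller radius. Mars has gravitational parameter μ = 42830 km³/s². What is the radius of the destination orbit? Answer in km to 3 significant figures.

Transfer time t = 2.74 hours = 9864 s, and t = π√(a_t³/μ).
So a_t = (μ t²/π²)^(1/3) = (42830 × (9864)² / π²)^(1/3) = 7502.1 km.
Since a_t = (r₁ + r₂)/2, r₂ = 2a_t − r₁ = 2×7502.1 − 10800 = 4204.2 km.

r₂ = 4200 km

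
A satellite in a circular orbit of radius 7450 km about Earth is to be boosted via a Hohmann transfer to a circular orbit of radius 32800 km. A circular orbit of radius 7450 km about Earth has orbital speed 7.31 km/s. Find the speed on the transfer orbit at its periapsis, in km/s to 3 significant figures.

From the circular-orbit relation v² = μ/r at r = 7450 km: μ = v²r = (7.31)² × 7450 = 3.98099×10^5 km³/s².
Semi-major axis of the transfer orbit: a_t = (7450 + 32800)/2 = 20125 km.
The periapsis of the transfer ellipse is at r = 7450 km.
From the vis-viva equation, v = √[μ(2/r − 1/a_t)] = 9.332 km/s.

v = 9.33 km/s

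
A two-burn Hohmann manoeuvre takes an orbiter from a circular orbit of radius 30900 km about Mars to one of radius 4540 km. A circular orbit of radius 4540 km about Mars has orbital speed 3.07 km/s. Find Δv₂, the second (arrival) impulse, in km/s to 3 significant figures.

Δv₂ = 0.984 km/s

From the circular-orbit relation v² = μ/r at r = 4540 km: μ = v²r = (3.07)² × 4540 = 42789.0 km³/s².
The Hohmann ellipse has a_t = (r₁ + r₂)/2 = 17720 km.
Circular speed at r = 4540 km: v_c = √(μ/r) = 3.070 km/s.
Vis-viva on the transfer ellipse at r = 4540 km gives v_t = √[μ(2/r − 1/a_t)] = 4.054 km/s.
Δv₂ = |v_t − v_c| = |4.054 − 3.070| = 0.9840 km/s.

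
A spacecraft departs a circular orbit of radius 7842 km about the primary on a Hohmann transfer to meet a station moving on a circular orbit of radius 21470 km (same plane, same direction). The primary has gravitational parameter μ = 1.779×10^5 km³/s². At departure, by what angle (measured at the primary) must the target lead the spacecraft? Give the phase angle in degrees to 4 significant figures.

Semi-major axis of the transfer orbit: a_t = (7842 + 21470)/2 = 14656 km.
The half-period of the transfer ellipse is t = π√(a_t³/μ) = 13215.5 s.
Target angular speed ω₂ = √(μ/r₂³) = 1.34073×10^-4 rad/s.
Angle swept by the target during transfer: ω₂·t = 1.7718 rad = 101.52°.
Arrival is 180° from departure on the ellipse, so φ = 180° − 101.52° = 78.48°.

φ = 78.48°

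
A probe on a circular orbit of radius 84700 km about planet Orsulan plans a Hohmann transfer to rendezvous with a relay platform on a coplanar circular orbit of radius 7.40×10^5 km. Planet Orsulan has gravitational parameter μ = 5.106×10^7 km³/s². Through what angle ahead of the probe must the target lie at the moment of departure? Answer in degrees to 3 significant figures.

φ = 105°

Transfer-ellipse semi-major axis a_t = (r₁ + r₂)/2 = (84700 + 7.400×10^5)/2 = 4.1235×10^5 km.
The half-period of the transfer ellipse is t = π√(a_t³/μ) = 1.16415×10^5 s.
The target's mean motion on its circular orbit is ω₂ = √(μ/r₂³) = 1.12252×10^-5 rad/s.
Angle swept by the target during transfer: ω₂·t = 1.3068 rad = 74.87°.
Arrival is 180° from departure on the ellipse, so φ = 180° − 74.87° = 105°.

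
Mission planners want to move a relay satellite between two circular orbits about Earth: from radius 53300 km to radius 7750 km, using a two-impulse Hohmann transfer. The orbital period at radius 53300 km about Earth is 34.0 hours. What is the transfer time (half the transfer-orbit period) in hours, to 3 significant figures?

From Kepler's third law T² = 4π²r³/μ at r = 53300 km, T = 34.0 hours = 34.0 × 3600 s = 1.224×10^5 s: μ = 4π²r³/T² = 3.99005×10^5 km³/s².
The Hohmann ellipse has a_t = (r₁ + r₂)/2 = 30525 km.
Transfer time t = π√(a_t³/μ) = π√((30525)³ / 3.99005×10^5) = 26520 s.
Converting: 26520 s ÷ 3600 s/hour = 7.37 hours.

t = 7.37 hours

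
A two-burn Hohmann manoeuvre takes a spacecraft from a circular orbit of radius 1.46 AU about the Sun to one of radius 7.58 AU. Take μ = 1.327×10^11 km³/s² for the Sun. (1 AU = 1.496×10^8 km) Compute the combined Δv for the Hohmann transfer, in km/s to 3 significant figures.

In km: r₁ = 1.46 × 1.496×10^8 = 2.18416×10^8 km; r₂ = 7.58 × 1.496×10^8 = 1.133968×10^9 km.
Transfer-ellipse semi-major axis a_t = (r₁ + r₂)/2 = (2.18416×10^8 + 1.133968×10^9)/2 = 6.76192×10^8 km.
Circular speed at r₁: v₁ = √(μ/r₁) = √(1.327×10^11/2.18416×10^8) = 24.649 km/s.
On the transfer ellipse at r₁, v² = μ(2/r − 1/a) gives v_p = √[μ(2/r₁ − 1/a_t)] = 31.920 km/s.
First burn Δv₁ = |v_p − v₁| = 7.271 km/s.
Circular speed at r₂: v₂ = √(μ/r₂) = 10.818 km/s.
Transfer-orbit speed at r₂: v_a = √[μ(2/r₂ − 1/a_t)] = 6.1481 km/s.
Second burn Δv₂ = |v₂ − v_a| = 4.670 km/s.
Total Δv = Δv₁ + Δv₂ = 11.94 km/s.

Δv = 11.9 km/s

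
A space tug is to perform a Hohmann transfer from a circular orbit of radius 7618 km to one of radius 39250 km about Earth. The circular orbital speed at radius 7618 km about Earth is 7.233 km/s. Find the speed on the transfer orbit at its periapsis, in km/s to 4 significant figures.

v = 9.361 km/s

From the circular-orbit relation v² = μ/r at r = 7618 km: μ = v²r = (7.233)² × 7618 = 3.98545×10^5 km³/s².
Transfer-ellipse semi-major axis a_t = (r₁ + r₂)/2 = (7618 + 39250)/2 = 23434 km.
At periapsis, r = 7618 km.
Applying v² = μ(2/r − 1/a_t): v = 9.361 km/s.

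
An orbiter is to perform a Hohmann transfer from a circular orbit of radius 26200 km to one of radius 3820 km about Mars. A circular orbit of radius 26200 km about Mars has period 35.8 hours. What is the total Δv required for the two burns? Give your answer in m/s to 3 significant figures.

From Kepler's third law T² = 4π²r³/μ at r = 26200 km, T = 35.8 hours = 35.8 × 3600 s = 1.2888×10^5 s: μ = 4π²r³/T² = 42745.7 km³/s².
Transfer-ellipse semi-major axis a_t = (r₁ + r₂)/2 = (26200 + 3820)/2 = 15010 km.
Circular speed at r₁: v₁ = √(μ/r₁) = √(42745.7/26200) = 1.2773 km/s.
On the transfer ellipse at r₁, vis-viva equation gives v_a = √[μ(2/r₁ − 1/a_t)] = 0.64437 km/s.
First burn Δv₁ = |v_a − v₁| = 0.6329 km/s.
Circular speed at r₂: v₂ = √(μ/r₂) = 3.3451 km/s.
Transfer-orbit speed at r₂: v_p = √[μ(2/r₂ − 1/a_t)] = 4.4195 km/s.
Second burn Δv₂ = |v₂ − v_p| = 1.074 km/s.
Δv = Δv₁ + Δv₂ = 0.6329 + 1.074 = 1.707 km/s.

Δv = 1710 m/s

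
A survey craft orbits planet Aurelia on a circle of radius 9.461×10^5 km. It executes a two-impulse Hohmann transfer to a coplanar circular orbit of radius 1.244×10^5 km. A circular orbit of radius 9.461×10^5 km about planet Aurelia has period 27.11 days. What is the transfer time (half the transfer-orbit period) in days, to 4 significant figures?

From Kepler's third law T² = 4π²r³/μ at r = 9.461×10^5 km, T = 27.11 days = 27.11 × 86400 s = 2.342304×10^6 s: μ = 4π²r³/T² = 6.09375×10^6 km³/s².
Semi-major axis of the transfer orbit: a_t = (9.461×10^5 + 1.244×10^5)/2 = 5.3525×10^5 km.
Half the transfer-orbit period gives t = π√(a_t³/μ) = 4.9836×10^5 s.
Converting: 4.9836×10^5 s ÷ 86400 s/day = 5.768 days.

t = 5.768 days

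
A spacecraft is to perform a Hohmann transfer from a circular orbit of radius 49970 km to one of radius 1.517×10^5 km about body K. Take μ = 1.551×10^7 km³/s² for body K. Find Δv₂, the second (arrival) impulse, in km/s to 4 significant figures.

Δv₂ = 2.993 km/s

The Hohmann ellipse has a_t = (r₁ + r₂)/2 = 1.00835×10^5 km.
Circular speed at r = 1.517×10^5 km: v_c = √(μ/r) = 10.111 km/s.
Vis-viva on the transfer ellipse at r = 1.517×10^5 km gives v_t = √[μ(2/r − 1/a_t)] = 7.1181 km/s.
Δv₂ = |v_t − v_c| = |7.1181 − 10.111| = 2.993 km/s.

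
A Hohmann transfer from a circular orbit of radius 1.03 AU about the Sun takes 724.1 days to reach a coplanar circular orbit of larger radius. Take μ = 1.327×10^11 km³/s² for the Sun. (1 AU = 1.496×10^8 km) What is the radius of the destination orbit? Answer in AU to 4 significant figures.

In km: r₁ = 1.03 × 1.496×10^8 = 1.54088×10^8 km.
Transfer time t = 724.1 days = 6.256224×10^7 s, and t = π√(a_t³/μ).
So a_t = (μ t²/π²)^(1/3) = (1.327×10^11 × (6.256224×10^7)² / π²)^(1/3) = 3.7474×10^8 km.
Since a_t = (r₁ + r₂)/2, r₂ = 2a_t − r₁ = 2×3.7474×10^8 − 1.54088×10^8 = 5.95392×10^8 km.
In AU: r₂ = 5.95392×10^8 / 1.496×10^8 = 3.980 AU.

r₂ = 3.980 AU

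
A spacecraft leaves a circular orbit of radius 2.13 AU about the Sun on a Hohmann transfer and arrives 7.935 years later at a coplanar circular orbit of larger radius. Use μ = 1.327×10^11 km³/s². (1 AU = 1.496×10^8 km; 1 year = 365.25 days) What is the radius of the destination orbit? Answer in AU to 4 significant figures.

In km: r₁ = 2.13 × 1.496×10^8 = 3.18648×10^8 km.
Transfer time t = 7.935 years × 365.25 × 86400 s = 2.50409556×10^8 s, and t = π√(a_t³/μ).
So a_t = (μ t²/π²)^(1/3) = (1.327×10^11 × (2.50409556×10^8)² / π²)^(1/3) = 9.4469×10^8 km.
Since a_t = (r₁ + r₂)/2, r₂ = 2a_t − r₁ = 2×9.4469×10^8 − 3.18648×10^8 = 1.570732×10^9 km.
In AU: r₂ = 1.570732×10^9 / 1.496×10^8 = 10.50 AU.

r₂ = 10.50 AU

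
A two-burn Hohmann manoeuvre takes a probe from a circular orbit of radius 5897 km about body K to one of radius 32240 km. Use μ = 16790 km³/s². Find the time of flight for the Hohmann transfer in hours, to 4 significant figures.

The Hohmann ellipse has a_t = (r₁ + r₂)/2 = 19068.5 km.
Transfer time t = π√(a_t³/μ) = π√((19068.5)³ / 16790) = 63840 s.
Converting: 63840 s ÷ 3600 s/hour = 17.73 hours.

t = 17.73 hours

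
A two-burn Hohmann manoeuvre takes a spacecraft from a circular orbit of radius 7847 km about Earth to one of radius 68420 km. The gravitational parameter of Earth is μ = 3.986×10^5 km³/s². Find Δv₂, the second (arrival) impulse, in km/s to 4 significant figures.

Δv₂ = 1.319 km/s

The Hohmann ellipse has a_t = (r₁ + r₂)/2 = 38133.5 km.
On the circular orbit at r = 68420 km, v_c = √(μ/r) = 2.414 km/s.
Vis-viva on the transfer ellipse at r = 68420 km gives v_t = √[μ(2/r − 1/a_t)] = 1.095 km/s.
Δv₂ = |v_t − v_c| = |1.095 − 2.414| = 1.319 km/s.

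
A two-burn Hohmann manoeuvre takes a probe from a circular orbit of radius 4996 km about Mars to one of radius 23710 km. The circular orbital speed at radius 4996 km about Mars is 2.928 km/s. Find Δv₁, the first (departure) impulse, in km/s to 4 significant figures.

From the circular-orbit relation v² = μ/r at r = 4996 km: μ = v²r = (2.928)² × 4996 = 42831.6 km³/s².
The Hohmann ellipse has a_t = (r₁ + r₂)/2 = 14353 km.
Circular speed at r = 4996 km: v_c = √(μ/r) = 2.9280 km/s.
Transfer-orbit speed at the same r (vis-viva, a = a_t): v_t = √[μ(2/r − 1/a_t)] = 3.7633 km/s.
Δv₁ = |v_t − v_c| = |3.7633 − 2.9280| = 0.8353 km/s.

Δv₁ = 0.8353 km/s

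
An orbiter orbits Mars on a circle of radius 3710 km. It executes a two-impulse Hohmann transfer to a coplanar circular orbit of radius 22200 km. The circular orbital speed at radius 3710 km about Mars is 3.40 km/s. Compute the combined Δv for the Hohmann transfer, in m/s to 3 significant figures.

Δv = 1700 m/s

From the circular-orbit relation v² = μ/r at r = 3710 km: μ = v²r = (3.40)² × 3710 = 42887.6 km³/s².
Transfer-ellipse semi-major axis a_t = (r₁ + r₂)/2 = (3710 + 22200)/2 = 12955 km.
Circular speed at r₁: v₁ = √(μ/r₁) = √(42887.6/3710) = 3.400 km/s.
On the transfer ellipse at r₁, vis-viva equation gives v_p = √[μ(2/r₁ − 1/a_t)] = 4.451 km/s.
First burn Δv₁ = |v_p − v₁| = 1.051 km/s.
At r₂, v₂ = √(μ/r₂) = 1.3899 km/s.
Transfer-orbit speed at r₂: v_a = √[μ(2/r₂ − 1/a_t)] = 0.74380 km/s.
Second burn Δv₂ = |v₂ − v_a| = 0.6461 km/s.
Total Δv = Δv₁ + Δv₂ = 1.697 km/s.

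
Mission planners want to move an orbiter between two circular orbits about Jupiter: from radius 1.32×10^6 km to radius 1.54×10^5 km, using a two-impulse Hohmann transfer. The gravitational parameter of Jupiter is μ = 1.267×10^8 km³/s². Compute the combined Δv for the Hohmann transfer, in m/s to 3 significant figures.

Δv = 15000 m/s

Semi-major axis of the transfer orbit: a_t = (1.320×10^6 + 1.540×10^5)/2 = 7.370×10^5 km.
Circular speed at r₁: v₁ = √(μ/r₁) = √(1.267×10^8/1.320×10^6) = 9.797 km/s.
On the transfer ellipse at r₁, vis-viva equation gives v_a = √[μ(2/r₁ − 1/a_t)] = 4.478 km/s.
First burn Δv₁ = |v_a − v₁| = 5.319 km/s.
Circular speed at r₂: v₂ = √(μ/r₂) = 28.683 km/s.
Transfer-orbit speed at r₂: v_p = √[μ(2/r₂ − 1/a_t)] = 38.387 km/s.
Second burn Δv₂ = |v₂ − v_p| = 9.704 km/s.
Total Δv = Δv₁ + Δv₂ = 15.02 km/s.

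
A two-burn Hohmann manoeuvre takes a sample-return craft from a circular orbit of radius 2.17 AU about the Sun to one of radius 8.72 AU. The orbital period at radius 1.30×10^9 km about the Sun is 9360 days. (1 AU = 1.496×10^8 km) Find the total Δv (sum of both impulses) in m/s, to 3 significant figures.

From Kepler's third law T² = 4π²r³/μ at r = 1.30×10^9 km, T = 9360 days = 9360 × 86400 s = 8.08704×10^8 s: μ = 4π²r³/T² = 1.32620×10^11 km³/s².
In km: r₁ = 2.17 × 1.496×10^8 = 3.24632×10^8 km; r₂ = 8.72 × 1.496×10^8 = 1.304512×10^9 km.
Semi-major axis of the transfer orbit: a_t = (3.24632×10^8 + 1.304512×10^9)/2 = 8.14572×10^8 km.
At r₁ the circular-orbit speed is v₁ = √(μ/r₁) = 20.212 km/s.
On the transfer ellipse at r₁, vis-viva gives v_p = √[μ(2/r₁ − 1/a_t)] = 25.578 km/s.
First burn Δv₁ = |v_p − v₁| = 5.366 km/s.
At r₂, v₂ = √(μ/r₂) = 10.083 km/s.
Transfer-orbit speed at r₂: v_a = √[μ(2/r₂ − 1/a_t)] = 6.3652 km/s.
Second burn Δv₂ = |v₂ − v_a| = 3.718 km/s.
Total Δv = Δv₁ + Δv₂ = 9.084 km/s.

Δv = 9080 m/s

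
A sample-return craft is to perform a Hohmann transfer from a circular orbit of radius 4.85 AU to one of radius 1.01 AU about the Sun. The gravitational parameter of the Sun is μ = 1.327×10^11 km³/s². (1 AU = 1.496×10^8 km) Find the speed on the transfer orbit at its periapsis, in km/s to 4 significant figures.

In km: r₁ = 4.85 × 1.496×10^8 = 7.2556×10^8 km; r₂ = 1.01 × 1.496×10^8 = 1.51096×10^8 km.
The Hohmann ellipse has a_t = (r₁ + r₂)/2 = 4.38328×10^8 km.
At periapsis, r = 1.51096×10^8 km.
Applying v² = μ(2/r − 1/a_t): v = 38.13 km/s.

v = 38.13 km/s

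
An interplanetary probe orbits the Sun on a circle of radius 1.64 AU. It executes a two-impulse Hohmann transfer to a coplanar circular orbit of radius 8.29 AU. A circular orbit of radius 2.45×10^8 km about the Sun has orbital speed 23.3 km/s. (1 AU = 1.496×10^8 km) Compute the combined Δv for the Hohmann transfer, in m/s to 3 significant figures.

Δv = 11200 m/s

From the circular-orbit relation v² = μ/r at r = 2.45×10^8 km: μ = v²r = (23.3)² × 2.45×10^8 = 1.33008×10^11 km³/s².
In km: r₁ = 1.64 × 1.496×10^8 = 2.45344×10^8 km; r₂ = 8.29 × 1.496×10^8 = 1.240184×10^9 km.
Transfer-ellipse semi-major axis a_t = (r₁ + r₂)/2 = (2.45344×10^8 + 1.240184×10^9)/2 = 7.42764×10^8 km.
Circular speed at r₁: v₁ = √(μ/r₁) = √(1.33008×10^11/2.45344×10^8) = 23.2837 km/s.
On the transfer ellipse at r₁, vis-viva gives v_p = √[μ(2/r₁ − 1/a_t)] = 30.0863 km/s.
First burn Δv₁ = |v_p − v₁| = 6.803 km/s.
Circular speed at r₂: v₂ = √(μ/r₂) = 10.356 km/s.
Transfer-orbit speed at r₂: v_a = √[μ(2/r₂ − 1/a_t)] = 5.9519 km/s.
Second burn Δv₂ = |v₂ − v_a| = 4.404 km/s.
Δv = Δv₁ + Δv₂ = 6.803 + 4.404 = 11.21 km/s.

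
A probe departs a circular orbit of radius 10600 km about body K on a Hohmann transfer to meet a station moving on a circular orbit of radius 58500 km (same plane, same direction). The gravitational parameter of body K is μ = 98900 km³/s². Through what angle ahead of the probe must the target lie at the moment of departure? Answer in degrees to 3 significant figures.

Transfer-ellipse semi-major axis a_t = (r₁ + r₂)/2 = (10600 + 58500)/2 = 34550 km.
Transfer time t = π√(a_t³/μ) = 64150 s.
The target's mean motion on its circular orbit is ω₂ = √(μ/r₂³) = 2.223×10^-5 rad/s.
Angle swept by the target during transfer: ω₂·t = 1.426 rad = 81.70°.
The probe traverses 180° on the transfer ellipse, so the target must lead by 180° − 81.70° = 98.3°.

φ = 98.3°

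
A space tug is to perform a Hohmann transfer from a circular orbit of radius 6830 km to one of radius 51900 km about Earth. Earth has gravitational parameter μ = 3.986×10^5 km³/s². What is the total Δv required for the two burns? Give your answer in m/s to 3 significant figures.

Semi-major axis of the transfer orbit: a_t = (6830 + 51900)/2 = 29365 km.
Circular speed at r₁: v₁ = √(μ/r₁) = √(3.986×10^5/6830) = 7.63938 km/s.
On the transfer ellipse at r₁, vis-viva gives v_p = √[μ(2/r₁ − 1/a_t)] = 10.1561 km/s.
First burn Δv₁ = |v_p − v₁| = 2.51672 km/s.
Circular speed at r₂: v₂ = √(μ/r₂) = 2.771309 km/s.
Transfer-orbit speed at r₂: v_a = √[μ(2/r₂ − 1/a_t)] = 1.336535 km/s.
Second burn Δv₂ = |v₂ − v_a| = 1.43477 km/s.
Δv = Δv₁ + Δv₂ = 2.51672 + 1.43477 = 3.951 km/s.

Δv = 3950 m/s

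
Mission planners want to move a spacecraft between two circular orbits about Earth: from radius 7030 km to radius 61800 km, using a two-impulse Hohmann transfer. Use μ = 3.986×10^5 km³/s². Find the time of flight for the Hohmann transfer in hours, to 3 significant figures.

t = 8.82 hours

The Hohmann ellipse has a_t = (r₁ + r₂)/2 = 34415 km.
Half the transfer-orbit period gives t = π√(a_t³/μ) = 31769 s.
Converting: 31769 s ÷ 3600 s/hour = 8.82 hours.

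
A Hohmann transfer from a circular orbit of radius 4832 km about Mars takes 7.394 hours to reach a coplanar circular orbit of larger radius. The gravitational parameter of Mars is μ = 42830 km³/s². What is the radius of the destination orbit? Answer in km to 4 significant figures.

Transfer time t = 7.394 hours = 26618.4 s, and t = π√(a_t³/μ).
So a_t = (μ t²/π²)^(1/3) = (42830 × (26618.4)² / π²)^(1/3) = 14541 km.
Since a_t = (r₁ + r₂)/2, r₂ = 2a_t − r₁ = 2×14541 − 4832 = 24250 km.

r₂ = 24250 km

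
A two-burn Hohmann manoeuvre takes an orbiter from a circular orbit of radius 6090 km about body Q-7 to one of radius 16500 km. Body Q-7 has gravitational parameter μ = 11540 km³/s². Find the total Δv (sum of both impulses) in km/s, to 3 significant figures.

Semi-major axis of the transfer orbit: a_t = (6090 + 16500)/2 = 11295 km.
Circular speed at r₁: v₁ = √(μ/r₁) = √(11540/6090) = 1.3766 km/s.
Transfer-orbit speed at r₁ (vis-viva): v_p = √[μ(2/r₁ − 1/a_t)] = 1.6638 km/s.
First burn Δv₁ = |v_p − v₁| = 0.2872 km/s.
At r₂, v₂ = √(μ/r₂) = 0.8363 km/s.
Transfer-orbit speed at r₂: v_a = √[μ(2/r₂ − 1/a_t)] = 0.6141 km/s.
Second burn Δv₂ = |v₂ − v_a| = 0.2222 km/s.
Δv = Δv₁ + Δv₂ = 0.2872 + 0.2222 = 0.5094 km/s.

Δv = 0.509 km/s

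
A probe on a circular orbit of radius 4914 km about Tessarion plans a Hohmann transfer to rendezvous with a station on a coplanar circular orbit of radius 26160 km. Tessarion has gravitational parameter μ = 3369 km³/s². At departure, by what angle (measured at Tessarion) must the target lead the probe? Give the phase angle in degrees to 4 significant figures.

Semi-major axis of the transfer orbit: a_t = (4914 + 26160)/2 = 15537 km.
The half-period of the transfer ellipse is t = π√(a_t³/μ) = 1.048×10^5 s.
Target angular speed ω₂ = √(μ/r₂³) = 1.372×10^-5 rad/s.
Angle swept by the target during transfer: ω₂·t = 1.438 rad = 82.39°.
The probe traverses 180° on the transfer ellipse, so the target must lead by 180° − 82.39° = 97.61°.

φ = 97.61°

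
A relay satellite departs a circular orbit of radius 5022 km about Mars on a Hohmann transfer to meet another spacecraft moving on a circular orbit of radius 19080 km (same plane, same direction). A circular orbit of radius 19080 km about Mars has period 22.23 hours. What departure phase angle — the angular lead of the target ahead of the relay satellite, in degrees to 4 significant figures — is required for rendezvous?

From Kepler's third law T² = 4π²r³/μ at r = 19080 km, T = 22.23 hours = 22.23 × 3600 s = 80028 s: μ = 4π²r³/T² = 42816.5 km³/s².
The Hohmann ellipse has a_t = (r₁ + r₂)/2 = 12051 km.
Transfer time t = π√(a_t³/μ) = 20085 s.
Target angular speed ω₂ = √(μ/r₂³) = 7.8512×10^-5 rad/s.
Angle swept by the target during transfer: ω₂·t = 1.5769 rad = 90.35°.
Arrival is 180° from departure on the ellipse, so φ = 180° − 90.35° = 89.65°.

φ = 89.65°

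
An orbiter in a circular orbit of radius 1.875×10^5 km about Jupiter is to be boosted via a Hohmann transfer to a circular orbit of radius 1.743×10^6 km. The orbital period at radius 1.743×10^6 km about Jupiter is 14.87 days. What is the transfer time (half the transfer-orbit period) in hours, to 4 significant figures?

From Kepler's third law T² = 4π²r³/μ at r = 1.743×10^6 km, T = 14.87 days = 14.87 × 86400 s = 1.284768×10^6 s: μ = 4π²r³/T² = 1.26649×10^8 km³/s².
The Hohmann ellipse has a_t = (r₁ + r₂)/2 = 9.6525×10^5 km.
By Kepler's third law the transfer-orbit period is T = 2π√(a_t³/μ), so t = T/2 = 2.6473×10^5 s.
Converting: 2.6473×10^5 s ÷ 3600 s/hour = 73.54 hours.

t = 73.54 hours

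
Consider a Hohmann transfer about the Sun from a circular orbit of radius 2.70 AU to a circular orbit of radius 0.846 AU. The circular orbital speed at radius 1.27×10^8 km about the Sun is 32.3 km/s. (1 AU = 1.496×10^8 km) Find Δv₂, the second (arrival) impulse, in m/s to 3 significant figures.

From the circular-orbit relation v² = μ/r at r = 1.27×10^8 km: μ = v²r = (32.3)² × 1.27×10^8 = 1.32498×10^11 km³/s².
In km: r₁ = 2.70 × 1.496×10^8 = 4.0392×10^8 km; r₂ = 0.846 × 1.496×10^8 = 1.265616×10^8 km.
Transfer-ellipse semi-major axis a_t = (r₁ + r₂)/2 = (4.0392×10^8 + 1.265616×10^8)/2 = 2.652408×10^8 km.
On the circular orbit at r = 1.265616×10^8 km, v_c = √(μ/r) = 32.356 km/s.
Vis-viva on the transfer ellipse at r = 1.265616×10^8 km gives v_t = √[μ(2/r − 1/a_t)] = 39.928 km/s.
Δv₂ = |v_t − v_c| = |39.928 − 32.356| = 7.572 km/s.

Δv₂ = 7570 m/s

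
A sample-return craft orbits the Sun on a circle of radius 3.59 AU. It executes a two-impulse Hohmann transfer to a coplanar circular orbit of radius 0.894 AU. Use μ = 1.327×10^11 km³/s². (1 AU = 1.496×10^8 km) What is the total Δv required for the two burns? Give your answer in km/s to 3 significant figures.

In km: r₁ = 3.59 × 1.496×10^8 = 5.37064×10^8 km; r₂ = 0.894 × 1.496×10^8 = 1.337424×10^8 km.
Transfer-ellipse semi-major axis a_t = (r₁ + r₂)/2 = (5.37064×10^8 + 1.337424×10^8)/2 = 3.354032×10^8 km.
At r₁ the circular-orbit speed is v₁ = √(μ/r₁) = 15.719 km/s.
Transfer-orbit speed at r₁ (v² = μ(2/r − 1/a)): v_a = √[μ(2/r₁ − 1/a_t)] = 9.9260 km/s.
First burn Δv₁ = |v_a − v₁| = 5.793 km/s.
Circular speed at r₂: v₂ = √(μ/r₂) = 31.50 km/s.
Transfer-orbit speed at r₂: v_p = √[μ(2/r₂ − 1/a_t)] = 39.86 km/s.
Second burn Δv₂ = |v₂ − v_p| = 8.360 km/s.
Total Δv = Δv₁ + Δv₂ = 14.15 km/s.

Δv = 14.2 km/s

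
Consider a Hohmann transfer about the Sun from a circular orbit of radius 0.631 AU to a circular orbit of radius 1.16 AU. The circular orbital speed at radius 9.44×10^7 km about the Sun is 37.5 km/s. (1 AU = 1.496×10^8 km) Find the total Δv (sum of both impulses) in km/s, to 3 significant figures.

Δv = 9.62 km/s

From the circular-orbit relation v² = μ/r at r = 9.44×10^7 km: μ = v²r = (37.5)² × 9.44×10^7 = 1.32750×10^11 km³/s².
In km: r₁ = 0.631 × 1.496×10^8 = 9.43976×10^7 km; r₂ = 1.16 × 1.496×10^8 = 1.73536×10^8 km.
The Hohmann ellipse has a_t = (r₁ + r₂)/2 = 1.339668×10^8 km.
Circular speed at r₁: v₁ = √(μ/r₁) = √(1.32750×10^11/9.43976×10^7) = 37.50048 km/s.
On the transfer ellipse at r₁, vis-viva gives v_p = √[μ(2/r₁ − 1/a_t)] = 42.68084 km/s.
First burn Δv₁ = |v_p − v₁| = 5.1804 km/s.
At r₂, v₂ = √(μ/r₂) = 27.6581 km/s.
Transfer-orbit speed at r₂: v_a = √[μ(2/r₂ − 1/a_t)] = 23.2169 km/s.
Second burn Δv₂ = |v₂ − v_a| = 4.4412 km/s.
Δv = Δv₁ + Δv₂ = 5.1804 + 4.4412 = 9.622 km/s.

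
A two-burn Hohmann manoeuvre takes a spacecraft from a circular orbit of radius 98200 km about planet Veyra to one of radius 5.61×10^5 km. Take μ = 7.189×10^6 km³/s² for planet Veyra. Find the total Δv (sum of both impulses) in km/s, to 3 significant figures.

Δv = 4.23 km/s

Semi-major axis of the transfer orbit: a_t = (98200 + 5.610×10^5)/2 = 3.296×10^5 km.
Circular speed at r₁: v₁ = √(μ/r₁) = √(7.189×10^6/98200) = 8.55615 km/s.
On the transfer ellipse at r₁, vis-viva equation gives v_p = √[μ(2/r₁ − 1/a_t)] = 11.1626 km/s.
First burn Δv₁ = |v_p − v₁| = 2.606 km/s.
At r₂, v₂ = √(μ/r₂) = 3.580 km/s.
Transfer-orbit speed at r₂: v_a = √[μ(2/r₂ − 1/a_t)] = 1.954 km/s.
Second burn Δv₂ = |v₂ − v_a| = 1.626 km/s.
Δv = Δv₁ + Δv₂ = 2.606 + 1.626 = 4.232 km/s.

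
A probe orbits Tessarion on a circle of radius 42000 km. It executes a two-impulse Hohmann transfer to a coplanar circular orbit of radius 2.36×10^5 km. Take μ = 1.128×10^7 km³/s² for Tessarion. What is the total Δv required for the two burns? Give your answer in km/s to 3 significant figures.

The Hohmann ellipse has a_t = (r₁ + r₂)/2 = 1.390×10^5 km.
Circular speed at r₁: v₁ = √(μ/r₁) = √(1.128×10^7/42000) = 16.388 km/s.
On the transfer ellipse at r₁, vis-viva equation gives v_p = √[μ(2/r₁ − 1/a_t)] = 21.354 km/s.
First burn Δv₁ = |v_p − v₁| = 4.966 km/s.
At r₂, v₂ = √(μ/r₂) = 6.9135 km/s.
Transfer-orbit speed at r₂: v_a = √[μ(2/r₂ − 1/a_t)] = 3.8003 km/s.
Second burn Δv₂ = |v₂ − v_a| = 3.113 km/s.
Δv = Δv₁ + Δv₂ = 4.966 + 3.113 = 8.079 km/s.

Δv = 8.08 km/s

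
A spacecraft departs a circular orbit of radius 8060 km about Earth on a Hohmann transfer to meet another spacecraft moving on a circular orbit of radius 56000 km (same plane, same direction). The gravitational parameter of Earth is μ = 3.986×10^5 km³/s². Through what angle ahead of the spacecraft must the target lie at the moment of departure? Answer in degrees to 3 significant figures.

φ = 102°

Transfer-ellipse semi-major axis a_t = (r₁ + r₂)/2 = (8060 + 56000)/2 = 32030 km.
The half-period of the transfer ellipse is t = π√(a_t³/μ) = 28520 s.
Target angular speed ω₂ = √(μ/r₂³) = 4.764×10^-5 rad/s.
Angle swept by the target during transfer: ω₂·t = 1.359 rad = 77.86°.
The spacecraft traverses 180° on the transfer ellipse, so the target must lead by 180° − 77.86° = 102°.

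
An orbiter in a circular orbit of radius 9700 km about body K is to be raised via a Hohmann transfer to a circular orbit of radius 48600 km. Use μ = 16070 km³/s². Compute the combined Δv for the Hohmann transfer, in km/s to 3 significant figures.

Δv = 0.618 km/s

Semi-major axis of the transfer orbit: a_t = (9700 + 48600)/2 = 29150 km.
Circular speed at r₁: v₁ = √(μ/r₁) = √(16070/9700) = 1.287129 km/s.
On the transfer ellipse at r₁, vis-viva equation gives v_p = √[μ(2/r₁ − 1/a_t)] = 1.661961 km/s.
First burn Δv₁ = |v_p − v₁| = 0.374832 km/s.
Circular speed at r₂: v₂ = √(μ/r₂) = 0.575029 km/s.
Transfer-orbit speed at r₂: v_a = √[μ(2/r₂ − 1/a_t)] = 0.331708 km/s.
Second burn Δv₂ = |v₂ − v_a| = 0.243321 km/s.
Δv = Δv₁ + Δv₂ = 0.374832 + 0.243321 = 0.6182 km/s.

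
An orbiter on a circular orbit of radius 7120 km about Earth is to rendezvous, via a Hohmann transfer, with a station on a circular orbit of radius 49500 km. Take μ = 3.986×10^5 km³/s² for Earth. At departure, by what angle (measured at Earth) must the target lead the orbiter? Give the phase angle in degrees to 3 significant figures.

Semi-major axis of the transfer orbit: a_t = (7120 + 49500)/2 = 28310 km.
The half-period of the transfer ellipse is t = π√(a_t³/μ) = 23702 s.
Target angular speed ω₂ = √(μ/r₂³) = 5.7327×10^-5 rad/s.
Angle swept by the target during transfer: ω₂·t = 1.3588 rad = 77.85°.
Arrival is 180° from departure on the ellipse, so φ = 180° − 77.85° = 102°.

φ = 102°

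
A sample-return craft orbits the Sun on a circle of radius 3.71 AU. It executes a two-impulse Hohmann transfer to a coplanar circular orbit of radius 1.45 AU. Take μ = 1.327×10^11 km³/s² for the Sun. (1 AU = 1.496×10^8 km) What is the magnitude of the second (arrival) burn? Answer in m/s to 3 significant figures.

Δv₂ = 4930 m/s

In km: r₁ = 3.71 × 1.496×10^8 = 5.55016×10^8 km; r₂ = 1.45 × 1.496×10^8 = 2.1692×10^8 km.
Semi-major axis of the transfer orbit: a_t = (5.55016×10^8 + 2.1692×10^8)/2 = 3.85968×10^8 km.
Circular speed at r = 2.1692×10^8 km: v_c = √(μ/r) = 24.7335 km/s.
Vis-viva on the transfer ellipse at r = 2.1692×10^8 km gives v_t = √[μ(2/r − 1/a_t)] = 29.6594 km/s.
Δv₂ = |v_t − v_c| = |29.6594 − 24.7335| = 4.926 km/s.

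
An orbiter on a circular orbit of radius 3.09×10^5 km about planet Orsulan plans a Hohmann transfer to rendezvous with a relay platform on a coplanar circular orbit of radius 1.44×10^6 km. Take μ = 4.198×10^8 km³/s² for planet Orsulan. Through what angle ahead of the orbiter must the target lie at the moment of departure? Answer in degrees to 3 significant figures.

Transfer-ellipse semi-major axis a_t = (r₁ + r₂)/2 = (3.090×10^5 + 1.440×10^6)/2 = 8.745×10^5 km.
The half-period of the transfer ellipse is t = π√(a_t³/μ) = 1.25392×10^5 s.
Target angular speed ω₂ = √(μ/r₂³) = 1.18571×10^-5 rad/s.
Angle swept by the target during transfer: ω₂·t = 1.4868 rad = 85.19°.
Arrival is 180° from departure on the ellipse, so φ = 180° − 85.19° = 94.8°.

φ = 94.8°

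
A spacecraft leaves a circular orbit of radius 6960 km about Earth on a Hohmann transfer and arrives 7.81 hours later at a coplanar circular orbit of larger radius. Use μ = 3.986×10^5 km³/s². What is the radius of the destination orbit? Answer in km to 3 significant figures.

r₂ = 56500 km

Transfer time t = 7.81 hours = 28116 s, and t = π√(a_t³/μ).
So a_t = (μ t²/π²)^(1/3) = (3.986×10^5 × (28116)² / π²)^(1/3) = 31724 km.
Since a_t = (r₁ + r₂)/2, r₂ = 2a_t − r₁ = 2×31724 − 6960 = 56488 km.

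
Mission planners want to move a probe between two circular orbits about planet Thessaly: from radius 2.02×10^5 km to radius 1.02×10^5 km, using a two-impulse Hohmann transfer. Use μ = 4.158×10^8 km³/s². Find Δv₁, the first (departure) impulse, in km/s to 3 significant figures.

Δv₁ = 8.20 km/s

Transfer-ellipse semi-major axis a_t = (r₁ + r₂)/2 = (2.020×10^5 + 1.020×10^5)/2 = 1.520×10^5 km.
Circular speed at r = 2.020×10^5 km: v_c = √(μ/r) = 45.370 km/s.
Transfer-orbit speed at the same r (vis-viva, a = a_t): v_t = √[μ(2/r − 1/a_t)] = 37.166 km/s.
Δv₁ = |v_t − v_c| = |37.166 − 45.370| = 8.204 km/s.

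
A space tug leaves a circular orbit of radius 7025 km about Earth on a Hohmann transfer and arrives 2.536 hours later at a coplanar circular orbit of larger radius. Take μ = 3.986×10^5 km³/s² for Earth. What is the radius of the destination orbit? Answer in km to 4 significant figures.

Transfer time t = 2.536 hours = 9129.6 s, and t = π√(a_t³/μ).
So a_t = (μ t²/π²)^(1/3) = (3.986×10^5 × (9129.6)² / π²)^(1/3) = 14987 km.
Since a_t = (r₁ + r₂)/2, r₂ = 2a_t − r₁ = 2×14987 − 7025 = 22949 km.

r₂ = 22950 km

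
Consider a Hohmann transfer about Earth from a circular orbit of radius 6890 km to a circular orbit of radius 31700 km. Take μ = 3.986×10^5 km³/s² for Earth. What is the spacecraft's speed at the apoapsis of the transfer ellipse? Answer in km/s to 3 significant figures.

v = 2.12 km/s

Transfer-ellipse semi-major axis a_t = (r₁ + r₂)/2 = (6890 + 31700)/2 = 19295 km.
The apoapsis of the transfer ellipse is at r = 31700 km.
From the vis-viva equation, v = √[μ(2/r − 1/a_t)] = 2.119 km/s.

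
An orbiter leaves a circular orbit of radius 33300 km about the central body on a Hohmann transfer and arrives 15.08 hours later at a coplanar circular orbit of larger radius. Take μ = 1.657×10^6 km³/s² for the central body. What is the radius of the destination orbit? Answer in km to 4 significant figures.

Transfer time t = 15.08 hours = 54288 s, and t = π√(a_t³/μ).
So a_t = (μ t²/π²)^(1/3) = (1.657×10^6 × (54288)² / π²)^(1/3) = 79094 km.
Since a_t = (r₁ + r₂)/2, r₂ = 2a_t − r₁ = 2×79094 − 33300 = 1.24888×10^5 km.

r₂ = 1.249×10^5 km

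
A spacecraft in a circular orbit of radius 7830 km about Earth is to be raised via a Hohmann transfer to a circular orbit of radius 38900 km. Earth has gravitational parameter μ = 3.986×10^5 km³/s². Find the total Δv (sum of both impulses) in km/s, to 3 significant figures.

Δv = 3.42 km/s

Transfer-ellipse semi-major axis a_t = (r₁ + r₂)/2 = (7830 + 38900)/2 = 23365 km.
At r₁ the circular-orbit speed is v₁ = √(μ/r₁) = 7.135 km/s.
Transfer-orbit speed at r₁ (vis-viva equation): v_p = √[μ(2/r₁ − 1/a_t)] = 9.206 km/s.
First burn Δv₁ = |v_p − v₁| = 2.071 km/s.
Circular speed at r₂: v₂ = √(μ/r₂) = 3.201 km/s.
Transfer-orbit speed at r₂: v_a = √[μ(2/r₂ − 1/a_t)] = 1.853 km/s.
Second burn Δv₂ = |v₂ − v_a| = 1.348 km/s.
Δv = Δv₁ + Δv₂ = 2.071 + 1.348 = 3.419 km/s.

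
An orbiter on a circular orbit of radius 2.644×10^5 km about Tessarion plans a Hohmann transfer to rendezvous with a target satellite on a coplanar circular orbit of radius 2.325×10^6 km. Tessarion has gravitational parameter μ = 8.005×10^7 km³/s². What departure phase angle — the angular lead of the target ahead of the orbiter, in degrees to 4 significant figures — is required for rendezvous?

φ = 105.2°

Semi-major axis of the transfer orbit: a_t = (2.644×10^5 + 2.325×10^6)/2 = 1.2947×10^6 km.
Transfer time t = π√(a_t³/μ) = 5.1728×10^5 s.
Target angular speed ω₂ = √(μ/r₂³) = 2.5237×10^-6 rad/s.
Angle swept by the target during transfer: ω₂·t = 1.3055 rad = 74.80°.
The orbiter traverses 180° on the transfer ellipse, so the target must lead by 180° − 74.80° = 105.2°.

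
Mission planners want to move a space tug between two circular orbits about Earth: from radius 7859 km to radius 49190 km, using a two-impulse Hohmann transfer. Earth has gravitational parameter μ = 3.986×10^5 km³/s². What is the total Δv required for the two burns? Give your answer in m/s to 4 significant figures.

Δv = 3583 m/s

Transfer-ellipse semi-major axis a_t = (r₁ + r₂)/2 = (7859 + 49190)/2 = 28524.5 km.
Circular speed at r₁: v₁ = √(μ/r₁) = √(3.986×10^5/7859) = 7.1217 km/s.
Transfer-orbit speed at r₁ (vis-viva equation): v_p = √[μ(2/r₁ − 1/a_t)] = 9.3522 km/s.
First burn Δv₁ = |v_p − v₁| = 2.2305 km/s.
Circular speed at r₂: v₂ = √(μ/r₂) = 2.8466 km/s.
Transfer-orbit speed at r₂: v_a = √[μ(2/r₂ − 1/a_t)] = 1.4942 km/s.
Second burn Δv₂ = |v₂ − v_a| = 1.3524 km/s.
Δv = Δv₁ + Δv₂ = 2.2305 + 1.3524 = 3.583 km/s.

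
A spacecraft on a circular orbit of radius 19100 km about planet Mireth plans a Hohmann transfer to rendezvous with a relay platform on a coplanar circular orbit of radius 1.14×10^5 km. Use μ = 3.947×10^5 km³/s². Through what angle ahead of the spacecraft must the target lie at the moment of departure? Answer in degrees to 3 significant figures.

The Hohmann ellipse has a_t = (r₁ + r₂)/2 = 66550 km.
Transfer time t = π√(a_t³/μ) = 85849.6 s.
Target angular speed ω₂ = √(μ/r₂³) = 1.63221×10^-5 rad/s.
Angle swept by the target during transfer: ω₂·t = 1.40125 rad = 80.29°.
Arrival is 180° from departure on the ellipse, so φ = 180° − 80.29° = 99.7°.

φ = 99.7°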